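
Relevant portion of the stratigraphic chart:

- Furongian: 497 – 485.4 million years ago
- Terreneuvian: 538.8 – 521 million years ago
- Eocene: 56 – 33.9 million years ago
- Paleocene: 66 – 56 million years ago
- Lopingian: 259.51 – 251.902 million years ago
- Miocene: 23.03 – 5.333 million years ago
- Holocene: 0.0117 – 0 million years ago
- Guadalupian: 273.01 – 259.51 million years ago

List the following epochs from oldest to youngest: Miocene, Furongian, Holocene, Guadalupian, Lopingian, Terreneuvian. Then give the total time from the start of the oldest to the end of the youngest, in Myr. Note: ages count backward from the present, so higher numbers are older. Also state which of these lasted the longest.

Terreneuvian, Furongian, Guadalupian, Lopingian, Miocene, Holocene; total span 538.8 Myr; longest is Terreneuvian

Start ages (Ma): Terreneuvian 538.8, Furongian 497, Guadalupian 273.01, Lopingian 259.51, Miocene 23.03, Holocene 0.0117.
Ordered oldest to youngest: Terreneuvian, Furongian, Guadalupian, Lopingian, Miocene, Holocene.
Span = 538.8 − 0 = 538.8 Myr.
Durations: Lopingian 7.608, Miocene 17.697, Terreneuvian 17.8, Furongian 11.6, Holocene 0.0117, Guadalupian 13.5 → longest is Terreneuvian (17.8 Myr).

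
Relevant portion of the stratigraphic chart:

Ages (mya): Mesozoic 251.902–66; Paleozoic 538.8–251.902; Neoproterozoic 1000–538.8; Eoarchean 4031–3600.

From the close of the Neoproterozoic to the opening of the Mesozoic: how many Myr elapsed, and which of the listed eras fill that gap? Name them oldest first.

The Neoproterozoic closes at 538.8 Ma and the Mesozoic opens at 251.902 Ma, so the interval is 538.8 − 251.902 = 286.898 Myr.
An era fits inside if it starts at or after 538.8 Ma and ends at or before 251.902 Ma; oldest first that gives Paleozoic.

286.898 million years; Paleozoic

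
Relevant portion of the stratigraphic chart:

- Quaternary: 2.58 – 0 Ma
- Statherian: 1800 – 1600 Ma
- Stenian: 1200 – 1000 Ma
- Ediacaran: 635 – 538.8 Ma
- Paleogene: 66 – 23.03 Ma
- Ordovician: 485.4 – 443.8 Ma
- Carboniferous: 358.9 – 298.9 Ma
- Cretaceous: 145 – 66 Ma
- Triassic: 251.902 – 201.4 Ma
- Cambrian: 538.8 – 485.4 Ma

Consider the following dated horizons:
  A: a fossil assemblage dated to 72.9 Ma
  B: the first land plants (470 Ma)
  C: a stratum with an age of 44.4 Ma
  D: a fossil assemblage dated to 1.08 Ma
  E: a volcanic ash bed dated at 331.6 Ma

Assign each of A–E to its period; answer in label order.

A — Cretaceous; B — Ordovician; C — Paleogene; D — Quaternary; E — Carboniferous

Match each age against the start–end ranges in the excerpt: A = 72.9 Ma → Cretaceous (145–66); B = 470 Ma → Ordovician (485.4–443.8); C = 44.4 Ma → Paleogene (66–23.03); D = 1.08 Ma → Quaternary (2.58–0); E = 331.6 Ma → Carboniferous (358.9–298.9).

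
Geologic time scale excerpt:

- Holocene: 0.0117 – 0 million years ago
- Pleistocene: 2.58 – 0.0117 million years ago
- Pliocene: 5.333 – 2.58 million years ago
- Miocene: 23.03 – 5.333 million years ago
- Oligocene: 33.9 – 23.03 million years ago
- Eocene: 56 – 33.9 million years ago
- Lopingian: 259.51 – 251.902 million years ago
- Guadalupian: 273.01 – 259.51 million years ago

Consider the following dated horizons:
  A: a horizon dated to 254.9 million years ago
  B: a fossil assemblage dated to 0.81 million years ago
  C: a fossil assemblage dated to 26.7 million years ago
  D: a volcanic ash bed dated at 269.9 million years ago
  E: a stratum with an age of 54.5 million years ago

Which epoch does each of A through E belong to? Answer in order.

A: 254.9 Ma lies in 259.51–251.902 Ma, so Lopingian.
B: 0.81 Ma lies in 2.58–0.0117 Ma, so Pleistocene.
C: 26.7 Ma lies in 33.9–23.03 Ma, so Oligocene.
D: 269.9 Ma lies in 273.01–259.51 Ma, so Guadalupian.
E: 54.5 Ma lies in 56–33.9 Ma, so Eocene.

A — Lopingian; B — Pleistocene; C — Oligocene; D — Guadalupian; E — Eocene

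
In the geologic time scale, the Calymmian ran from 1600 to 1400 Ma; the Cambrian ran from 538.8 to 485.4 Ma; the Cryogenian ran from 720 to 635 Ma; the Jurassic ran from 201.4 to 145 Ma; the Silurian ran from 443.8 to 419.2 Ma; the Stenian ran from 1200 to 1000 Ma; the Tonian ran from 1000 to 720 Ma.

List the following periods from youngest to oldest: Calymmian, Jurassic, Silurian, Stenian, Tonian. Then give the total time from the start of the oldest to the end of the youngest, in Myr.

From the excerpt: Calymmian 1600–1400; Jurassic 201.4–145; Silurian 443.8–419.2; Stenian 1200–1000; Tonian 1000–720 (Ma).
Larger Ma is earlier, so the oldest is Calymmian and the youngest is Jurassic; youngest to oldest: Jurassic, Silurian, Tonian, Stenian, Calymmian.
Oldest start 1600 minus youngest end 145 gives 1455 Myr overall.

Jurassic → Silurian → Tonian → Stenian → Calymmian; total span 1455 Myr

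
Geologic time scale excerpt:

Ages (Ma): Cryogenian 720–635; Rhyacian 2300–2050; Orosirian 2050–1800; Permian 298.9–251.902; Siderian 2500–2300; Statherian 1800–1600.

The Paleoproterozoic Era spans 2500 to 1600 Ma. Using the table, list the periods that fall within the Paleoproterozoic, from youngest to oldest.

Statherian, Orosirian, Rhyacian, Siderian

Periods with both bounds inside 2500–1600 Ma: Statherian (1800–1600), Orosirian (2050–1800), Rhyacian (2300–2050), Siderian (2500–2300).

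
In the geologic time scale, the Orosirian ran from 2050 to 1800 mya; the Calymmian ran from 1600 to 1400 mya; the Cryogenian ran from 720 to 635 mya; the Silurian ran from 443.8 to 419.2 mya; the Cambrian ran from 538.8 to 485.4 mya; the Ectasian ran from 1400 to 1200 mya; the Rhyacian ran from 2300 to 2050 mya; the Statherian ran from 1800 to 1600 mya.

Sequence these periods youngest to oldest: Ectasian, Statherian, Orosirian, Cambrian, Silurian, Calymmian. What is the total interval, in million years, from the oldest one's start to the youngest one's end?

Silurian → Cambrian → Ectasian → Calymmian → Statherian → Orosirian; total span 1630.8 Myr

From the excerpt: Ectasian 1400–1200; Statherian 1800–1600; Orosirian 2050–1800; Cambrian 538.8–485.4; Silurian 443.8–419.2; Calymmian 1600–1400 (Ma).
Larger Ma is earlier, so the oldest is Orosirian and the youngest is Silurian; youngest to oldest: Silurian, Cambrian, Ectasian, Calymmian, Statherian, Orosirian.
Oldest start 2050 minus youngest end 419.2 gives 1630.8 Myr overall.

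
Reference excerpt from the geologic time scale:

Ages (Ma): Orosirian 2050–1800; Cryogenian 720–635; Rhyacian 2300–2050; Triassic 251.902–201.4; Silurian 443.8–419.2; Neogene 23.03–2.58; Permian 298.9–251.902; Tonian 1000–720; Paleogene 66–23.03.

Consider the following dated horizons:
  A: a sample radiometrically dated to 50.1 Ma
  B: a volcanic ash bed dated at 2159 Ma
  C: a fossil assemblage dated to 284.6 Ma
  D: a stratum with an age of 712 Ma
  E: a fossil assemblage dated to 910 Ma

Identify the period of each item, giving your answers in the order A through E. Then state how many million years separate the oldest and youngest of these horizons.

A: 50.1 Ma lies in 66–23.03 Ma, so Paleogene.
B: 2159 Ma lies in 2300–2050 Ma, so Rhyacian.
C: 284.6 Ma lies in 298.9–251.902 Ma, so Permian.
D: 712 Ma lies in 720–635 Ma, so Cryogenian.
E: 910 Ma lies in 1000–720 Ma, so Tonian.
Oldest = 2159 Ma, youngest = 50.1 Ma → span 2108.9 Myr.

A — Paleogene; B — Rhyacian; C — Permian; D — Cryogenian; E — Tonian; span 2108.9 million years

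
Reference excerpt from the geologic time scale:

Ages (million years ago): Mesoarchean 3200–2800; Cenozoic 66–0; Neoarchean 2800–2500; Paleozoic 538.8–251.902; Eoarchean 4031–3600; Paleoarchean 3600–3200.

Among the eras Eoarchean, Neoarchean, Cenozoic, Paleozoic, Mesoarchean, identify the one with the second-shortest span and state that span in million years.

Paleozoic, 286.898 million years

Start − end for each: Eoarchean 4031 − 3600 = 431; Neoarchean 2800 − 2500 = 300; Cenozoic 66 − 0 = 66; Paleozoic 538.8 − 251.902 = 286.898; Mesoarchean 3200 − 2800 = 400.
Ranking these from shortest: Cenozoic < Paleozoic < Neoarchean < Mesoarchean < Eoarchean.
Position 2 in that ranking is Paleozoic, which lasted 286.898 Myr.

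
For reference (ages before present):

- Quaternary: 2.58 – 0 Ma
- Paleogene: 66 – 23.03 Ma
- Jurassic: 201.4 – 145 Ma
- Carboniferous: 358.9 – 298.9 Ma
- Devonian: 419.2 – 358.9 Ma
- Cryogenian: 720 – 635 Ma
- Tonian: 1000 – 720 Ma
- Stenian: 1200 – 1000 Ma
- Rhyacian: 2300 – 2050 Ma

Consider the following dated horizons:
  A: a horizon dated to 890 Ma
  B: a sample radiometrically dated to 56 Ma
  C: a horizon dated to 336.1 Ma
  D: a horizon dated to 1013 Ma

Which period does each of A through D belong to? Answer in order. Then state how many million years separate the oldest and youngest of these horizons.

Match each age against the start–end ranges in the excerpt: A = 890 Ma → Tonian (1000–720); B = 56 Ma → Paleogene (66–23.03); C = 336.1 Ma → Carboniferous (358.9–298.9); D = 1013 Ma → Stenian (1200–1000).
The largest age is 1013 Ma and the smallest is 56 Ma; their difference is 957 Myr.

A — Tonian; B — Paleogene; C — Carboniferous; D — Stenian; span 957 million years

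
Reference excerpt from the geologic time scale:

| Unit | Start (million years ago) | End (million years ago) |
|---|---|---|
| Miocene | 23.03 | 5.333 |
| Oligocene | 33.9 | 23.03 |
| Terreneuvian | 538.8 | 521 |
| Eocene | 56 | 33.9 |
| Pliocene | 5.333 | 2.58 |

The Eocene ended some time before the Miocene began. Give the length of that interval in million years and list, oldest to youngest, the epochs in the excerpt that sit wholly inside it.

10.87 million years; Oligocene

End of Eocene = 33.9 Ma; start of Miocene = 23.03 Ma.
Gap = 33.9 − 23.03 = 10.87 Myr.
Epochs wholly inside 33.9–23.03 Ma: Oligocene (33.9–23.03).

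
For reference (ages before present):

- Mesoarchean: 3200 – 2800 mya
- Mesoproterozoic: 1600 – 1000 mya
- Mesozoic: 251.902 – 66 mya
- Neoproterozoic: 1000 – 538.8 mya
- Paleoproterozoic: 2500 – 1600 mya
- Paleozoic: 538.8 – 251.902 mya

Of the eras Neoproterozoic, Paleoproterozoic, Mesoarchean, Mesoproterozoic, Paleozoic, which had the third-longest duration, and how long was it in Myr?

Durations: Neoproterozoic 461.2; Paleoproterozoic 900; Mesoarchean 400; Mesoproterozoic 600; Paleozoic 286.898 Myr.
Sorted longest-first: Paleoproterozoic (900), Mesoproterozoic (600), Neoproterozoic (461.2), Mesoarchean (400), Paleozoic (286.898).
The third longest is Neoproterozoic at 461.2 Myr.

Neoproterozoic, 461.2 million years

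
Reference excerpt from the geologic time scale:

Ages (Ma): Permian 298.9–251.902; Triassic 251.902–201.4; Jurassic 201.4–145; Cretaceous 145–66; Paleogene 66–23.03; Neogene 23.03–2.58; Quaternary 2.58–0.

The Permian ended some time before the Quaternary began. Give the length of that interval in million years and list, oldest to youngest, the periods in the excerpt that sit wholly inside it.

249.322 million years; Triassic, Jurassic, Cretaceous, Paleogene, Neogene

The Permian closes at 251.902 Ma and the Quaternary opens at 2.58 Ma, so the interval is 251.902 − 2.58 = 249.322 Myr.
A period fits inside if it starts at or after 251.902 Ma and ends at or before 2.58 Ma; oldest first that gives Triassic, Jurassic, Cretaceous, Paleogene, Neogene.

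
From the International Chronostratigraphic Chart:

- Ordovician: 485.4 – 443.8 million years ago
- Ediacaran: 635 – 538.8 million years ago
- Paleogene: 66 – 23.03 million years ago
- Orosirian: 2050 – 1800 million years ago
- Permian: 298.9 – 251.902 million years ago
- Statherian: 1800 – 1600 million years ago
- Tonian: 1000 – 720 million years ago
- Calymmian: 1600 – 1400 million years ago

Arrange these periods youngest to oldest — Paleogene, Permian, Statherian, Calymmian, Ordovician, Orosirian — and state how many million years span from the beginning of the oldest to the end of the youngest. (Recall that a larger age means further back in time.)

Paleogene → Permian → Ordovician → Calymmian → Statherian → Orosirian; total span 2026.97 Myr

Start ages (Ma): Orosirian 2050, Statherian 1800, Calymmian 1600, Ordovician 485.4, Permian 298.9, Paleogene 66.
Ordered youngest to oldest: Paleogene, Permian, Ordovician, Calymmian, Statherian, Orosirian.
Span = 2050 − 23.03 = 2026.97 Myr.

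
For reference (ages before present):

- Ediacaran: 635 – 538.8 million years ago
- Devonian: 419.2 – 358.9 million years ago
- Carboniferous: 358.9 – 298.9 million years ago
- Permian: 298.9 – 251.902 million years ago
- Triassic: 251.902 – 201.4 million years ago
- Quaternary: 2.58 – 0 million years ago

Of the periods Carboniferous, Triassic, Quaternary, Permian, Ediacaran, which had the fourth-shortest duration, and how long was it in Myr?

Start − end for each: Carboniferous 358.9 − 298.9 = 60; Triassic 251.902 − 201.4 = 50.502; Quaternary 2.58 − 0 = 2.58; Permian 298.9 − 251.902 = 46.998; Ediacaran 635 − 538.8 = 96.2.
Ranking these from shortest: Quaternary < Permian < Triassic < Carboniferous < Ediacaran.
Position 4 in that ranking is Carboniferous, which lasted 60 Myr.

Carboniferous, 60 million years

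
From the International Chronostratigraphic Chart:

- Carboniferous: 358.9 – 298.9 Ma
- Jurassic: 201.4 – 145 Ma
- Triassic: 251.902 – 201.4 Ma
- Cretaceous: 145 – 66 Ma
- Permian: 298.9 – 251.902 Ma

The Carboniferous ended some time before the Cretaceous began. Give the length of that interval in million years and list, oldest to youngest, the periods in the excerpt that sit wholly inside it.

153.9 million years; Permian, Triassic, Jurassic

End of Carboniferous = 298.9 Ma; start of Cretaceous = 145 Ma.
Gap = 298.9 − 145 = 153.9 Myr.
Periods wholly inside 298.9–145 Ma: Permian (298.9–251.902), Triassic (251.902–201.4), Jurassic (201.4–145).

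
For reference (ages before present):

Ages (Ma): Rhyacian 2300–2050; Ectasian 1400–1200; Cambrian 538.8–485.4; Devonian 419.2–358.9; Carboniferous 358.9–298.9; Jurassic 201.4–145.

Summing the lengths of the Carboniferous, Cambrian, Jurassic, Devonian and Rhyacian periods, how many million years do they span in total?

Duration is start − end for each: (358.9 − 298.9) + (538.8 − 485.4) + (201.4 − 145) + (419.2 − 358.9) + (2300 − 2050).
That is 60 + 53.4 + 56.4 + 60.3 + 250, which totals 480.1 million years.

480.1 million years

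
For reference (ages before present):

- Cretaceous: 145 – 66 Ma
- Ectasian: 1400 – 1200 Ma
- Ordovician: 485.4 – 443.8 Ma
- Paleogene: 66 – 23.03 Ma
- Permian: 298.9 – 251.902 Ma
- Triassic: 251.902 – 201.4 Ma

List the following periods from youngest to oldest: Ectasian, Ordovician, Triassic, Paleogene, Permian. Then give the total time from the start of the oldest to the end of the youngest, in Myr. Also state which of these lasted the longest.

Paleogene, Triassic, Permian, Ordovician, Ectasian; total span 1376.97 Myr; longest is Ectasian

From the excerpt: Ectasian 1400–1200; Ordovician 485.4–443.8; Triassic 251.902–201.4; Paleogene 66–23.03; Permian 298.9–251.902 (Ma).
Larger Ma is earlier, so the oldest is Ectasian and the youngest is Paleogene; youngest to oldest: Paleogene, Triassic, Permian, Ordovician, Ectasian.
Oldest start 1400 minus youngest end 23.03 gives 1376.97 Myr overall.
Individual lengths (start − end): Paleogene 42.97; Ectasian 200; Ordovician 41.6; Permian 46.998; Triassic 50.502. The largest is Ectasian at 200 Myr.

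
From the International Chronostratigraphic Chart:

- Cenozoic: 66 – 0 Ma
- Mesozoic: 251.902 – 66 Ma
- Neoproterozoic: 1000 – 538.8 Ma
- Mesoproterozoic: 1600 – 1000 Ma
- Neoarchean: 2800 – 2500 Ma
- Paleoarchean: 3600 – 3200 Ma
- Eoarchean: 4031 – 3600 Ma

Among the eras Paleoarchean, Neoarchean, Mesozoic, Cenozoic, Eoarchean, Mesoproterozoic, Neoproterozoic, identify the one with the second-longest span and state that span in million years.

Durations: Paleoarchean 400; Neoarchean 300; Mesozoic 185.902; Cenozoic 66; Eoarchean 431; Mesoproterozoic 600; Neoproterozoic 461.2 Myr.
Sorted longest-first: Mesoproterozoic (600), Neoproterozoic (461.2), Eoarchean (431), Paleoarchean (400), Neoarchean (300), Mesozoic (185.902), Cenozoic (66).
The second longest is Neoproterozoic at 461.2 Myr.

Neoproterozoic, 461.2 million years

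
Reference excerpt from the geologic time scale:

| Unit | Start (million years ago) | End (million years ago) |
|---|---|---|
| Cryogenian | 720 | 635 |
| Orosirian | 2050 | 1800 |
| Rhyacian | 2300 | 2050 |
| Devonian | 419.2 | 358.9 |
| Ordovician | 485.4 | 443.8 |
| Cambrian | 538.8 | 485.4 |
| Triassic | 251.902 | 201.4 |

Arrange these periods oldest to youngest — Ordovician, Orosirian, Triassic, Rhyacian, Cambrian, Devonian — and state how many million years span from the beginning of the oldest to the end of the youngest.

From the excerpt: Ordovician 485.4–443.8; Orosirian 2050–1800; Triassic 251.902–201.4; Rhyacian 2300–2050; Cambrian 538.8–485.4; Devonian 419.2–358.9 (Ma).
Larger Ma is earlier, so the oldest is Rhyacian and the youngest is Triassic; oldest to youngest: Rhyacian, Orosirian, Cambrian, Ordovician, Devonian, Triassic.
Oldest start 2300 minus youngest end 201.4 gives 2098.6 Myr overall.

Rhyacian, Orosirian, Cambrian, Ordovician, Devonian, Triassic; total span 2098.6 Myr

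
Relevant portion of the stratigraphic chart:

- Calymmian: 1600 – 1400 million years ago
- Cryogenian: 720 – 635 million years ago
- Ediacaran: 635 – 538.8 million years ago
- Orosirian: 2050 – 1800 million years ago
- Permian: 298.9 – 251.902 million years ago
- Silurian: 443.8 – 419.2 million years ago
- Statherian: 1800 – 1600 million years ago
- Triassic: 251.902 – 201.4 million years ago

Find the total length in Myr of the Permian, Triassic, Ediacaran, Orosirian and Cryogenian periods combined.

Duration is start − end for each: (298.9 − 251.902) + (251.902 − 201.4) + (635 − 538.8) + (2050 − 1800) + (720 − 635).
That is 46.998 + 50.502 + 96.2 + 250 + 85, which totals 528.7 million years.

528.7 million years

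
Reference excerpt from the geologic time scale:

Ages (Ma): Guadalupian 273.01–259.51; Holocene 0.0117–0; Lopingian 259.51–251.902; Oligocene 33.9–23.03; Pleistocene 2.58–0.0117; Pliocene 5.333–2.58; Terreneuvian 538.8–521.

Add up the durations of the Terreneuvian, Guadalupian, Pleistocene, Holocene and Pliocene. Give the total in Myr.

36.633 million years

Duration is start − end for each: (538.8 − 521) + (273.01 − 259.51) + (2.58 − 0.0117) + (0.0117 − 0) + (5.333 − 2.58).
That is 17.8 + 13.5 + 2.5683 + 0.0117 + 2.753, which totals 36.633 million years.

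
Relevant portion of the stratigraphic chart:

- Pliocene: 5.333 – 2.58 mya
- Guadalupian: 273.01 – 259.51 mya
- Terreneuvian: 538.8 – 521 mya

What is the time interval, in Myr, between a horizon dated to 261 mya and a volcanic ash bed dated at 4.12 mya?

256.88 million years

261 − 4.12 = 256.88 million years.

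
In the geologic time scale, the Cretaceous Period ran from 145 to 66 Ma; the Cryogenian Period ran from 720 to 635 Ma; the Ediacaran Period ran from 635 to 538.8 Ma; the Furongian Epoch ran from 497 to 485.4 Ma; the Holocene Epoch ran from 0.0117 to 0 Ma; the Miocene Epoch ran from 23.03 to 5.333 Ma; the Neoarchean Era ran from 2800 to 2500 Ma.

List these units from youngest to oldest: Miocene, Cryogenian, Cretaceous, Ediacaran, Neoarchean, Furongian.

The oldest of these is Neoarchean (starts 2800 Ma) and the youngest is Miocene (ends 5.333 Ma).
In between, by decreasing start age: Cryogenian (720), Ediacaran (635), Furongian (497), Cretaceous (145).
Listing youngest first means reversing that sequence.

Miocene, Cretaceous, Furongian, Ediacaran, Cryogenian, Neoarchean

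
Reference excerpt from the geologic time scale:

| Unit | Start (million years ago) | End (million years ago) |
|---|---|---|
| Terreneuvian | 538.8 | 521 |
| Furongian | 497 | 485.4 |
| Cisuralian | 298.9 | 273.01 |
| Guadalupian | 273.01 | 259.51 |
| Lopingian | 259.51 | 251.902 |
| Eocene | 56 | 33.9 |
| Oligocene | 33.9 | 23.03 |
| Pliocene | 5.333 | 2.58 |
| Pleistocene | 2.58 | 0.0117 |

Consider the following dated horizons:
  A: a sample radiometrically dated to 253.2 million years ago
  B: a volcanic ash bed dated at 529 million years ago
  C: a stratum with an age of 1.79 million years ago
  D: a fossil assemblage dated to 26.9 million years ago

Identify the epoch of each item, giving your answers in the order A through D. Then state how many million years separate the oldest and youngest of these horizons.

A: 253.2 Ma lies in 259.51–251.902 Ma, so Lopingian.
B: 529 Ma lies in 538.8–521 Ma, so Terreneuvian.
C: 1.79 Ma lies in 2.58–0.0117 Ma, so Pleistocene.
D: 26.9 Ma lies in 33.9–23.03 Ma, so Oligocene.
Oldest = 529 Ma, youngest = 1.79 Ma → span 527.21 Myr.

A — Lopingian; B — Terreneuvian; C — Pleistocene; D — Oligocene; span 527.21 million years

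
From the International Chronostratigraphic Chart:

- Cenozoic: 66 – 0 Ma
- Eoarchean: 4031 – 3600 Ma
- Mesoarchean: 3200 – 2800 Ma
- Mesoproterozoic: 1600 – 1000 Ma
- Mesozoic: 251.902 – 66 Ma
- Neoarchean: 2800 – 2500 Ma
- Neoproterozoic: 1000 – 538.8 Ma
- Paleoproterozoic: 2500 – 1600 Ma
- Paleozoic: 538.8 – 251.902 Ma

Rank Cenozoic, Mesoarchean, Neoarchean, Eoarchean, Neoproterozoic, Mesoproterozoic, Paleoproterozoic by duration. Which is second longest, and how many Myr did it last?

Start − end for each: Cenozoic 66 − 0 = 66; Mesoarchean 3200 − 2800 = 400; Neoarchean 2800 − 2500 = 300; Eoarchean 4031 − 3600 = 431; Neoproterozoic 1000 − 538.8 = 461.2; Mesoproterozoic 1600 − 1000 = 600; Paleoproterozoic 2500 − 1600 = 900.
Ranking these from longest: Paleoproterozoic > Mesoproterozoic > Neoproterozoic > Eoarchean > Mesoarchean > Neoarchean > Cenozoic.
Position 2 in that ranking is Mesoproterozoic, which lasted 600 Myr.

Mesoproterozoic, 600 million years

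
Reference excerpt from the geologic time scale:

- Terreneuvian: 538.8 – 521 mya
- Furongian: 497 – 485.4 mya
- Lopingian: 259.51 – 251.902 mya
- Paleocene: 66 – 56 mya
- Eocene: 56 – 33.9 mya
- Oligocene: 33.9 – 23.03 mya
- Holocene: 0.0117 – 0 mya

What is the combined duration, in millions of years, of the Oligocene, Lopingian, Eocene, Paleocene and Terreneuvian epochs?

68.378 million years

Each duration: Oligocene = 10.87; Lopingian = 7.608; Eocene = 22.1; Paleocene = 10; Terreneuvian = 17.8.
Sum: 10.87 + 7.608 + 22.1 + 10 + 17.8 = 68.378 Myr.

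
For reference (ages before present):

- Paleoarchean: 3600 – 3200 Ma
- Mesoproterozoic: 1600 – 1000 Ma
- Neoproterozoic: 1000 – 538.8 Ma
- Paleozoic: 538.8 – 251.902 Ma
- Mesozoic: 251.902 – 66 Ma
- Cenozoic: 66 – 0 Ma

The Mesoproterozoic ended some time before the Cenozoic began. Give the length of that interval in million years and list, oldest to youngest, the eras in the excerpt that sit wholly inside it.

End of Mesoproterozoic = 1000 Ma; start of Cenozoic = 66 Ma.
Gap = 1000 − 66 = 934 Myr.
Eras wholly inside 1000–66 Ma: Neoproterozoic (1000–538.8), Paleozoic (538.8–251.902), Mesozoic (251.902–66).

934 million years; Neoproterozoic, Paleozoic, Mesozoic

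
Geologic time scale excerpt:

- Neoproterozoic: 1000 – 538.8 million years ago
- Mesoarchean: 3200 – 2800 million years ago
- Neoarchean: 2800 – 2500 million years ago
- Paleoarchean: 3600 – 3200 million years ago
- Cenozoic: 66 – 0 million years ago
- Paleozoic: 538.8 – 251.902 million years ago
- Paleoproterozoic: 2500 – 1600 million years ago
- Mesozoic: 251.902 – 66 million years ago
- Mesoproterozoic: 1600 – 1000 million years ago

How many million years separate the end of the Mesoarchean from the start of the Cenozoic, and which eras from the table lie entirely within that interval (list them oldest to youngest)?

2734 million years; Neoarchean, Paleoproterozoic, Mesoproterozoic, Neoproterozoic, Paleozoic, Mesozoic

End of Mesoarchean = 2800 Ma; start of Cenozoic = 66 Ma.
Gap = 2800 − 66 = 2734 Myr.
Eras wholly inside 2800–66 Ma: Neoarchean (2800–2500), Paleoproterozoic (2500–1600), Mesoproterozoic (1600–1000), Neoproterozoic (1000–538.8), Paleozoic (538.8–251.902), Mesozoic (251.902–66).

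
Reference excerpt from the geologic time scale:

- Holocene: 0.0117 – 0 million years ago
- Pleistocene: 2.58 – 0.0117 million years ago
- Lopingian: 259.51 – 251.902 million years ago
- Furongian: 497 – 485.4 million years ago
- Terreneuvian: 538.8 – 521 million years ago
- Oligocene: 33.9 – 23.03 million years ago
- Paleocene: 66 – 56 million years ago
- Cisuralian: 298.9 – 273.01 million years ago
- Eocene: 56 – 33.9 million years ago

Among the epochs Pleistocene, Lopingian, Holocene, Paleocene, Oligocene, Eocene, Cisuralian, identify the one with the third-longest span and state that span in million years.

Oligocene, 10.87 million years

Durations: Pleistocene 2.5683; Lopingian 7.608; Holocene 0.0117; Paleocene 10; Oligocene 10.87; Eocene 22.1; Cisuralian 25.89 Myr.
Sorted longest-first: Cisuralian (25.89), Eocene (22.1), Oligocene (10.87), Paleocene (10), Lopingian (7.608), Pleistocene (2.5683), Holocene (0.0117).
The third longest is Oligocene at 10.87 Myr.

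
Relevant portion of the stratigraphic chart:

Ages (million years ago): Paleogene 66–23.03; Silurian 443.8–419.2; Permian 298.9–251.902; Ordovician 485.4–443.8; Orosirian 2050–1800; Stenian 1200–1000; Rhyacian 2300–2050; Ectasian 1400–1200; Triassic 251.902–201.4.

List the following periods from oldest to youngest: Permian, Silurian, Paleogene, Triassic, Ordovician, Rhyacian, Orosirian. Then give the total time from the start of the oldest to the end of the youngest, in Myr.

From the excerpt: Permian 298.9–251.902; Silurian 443.8–419.2; Paleogene 66–23.03; Triassic 251.902–201.4; Ordovician 485.4–443.8; Rhyacian 2300–2050; Orosirian 2050–1800 (Ma).
Larger Ma is earlier, so the oldest is Rhyacian and the youngest is Paleogene; oldest to youngest: Rhyacian, Orosirian, Ordovician, Silurian, Permian, Triassic, Paleogene.
Oldest start 2300 minus youngest end 23.03 gives 2276.97 Myr overall.

Rhyacian, Orosirian, Ordovician, Silurian, Permian, Triassic, Paleogene; total span 2276.97 Myr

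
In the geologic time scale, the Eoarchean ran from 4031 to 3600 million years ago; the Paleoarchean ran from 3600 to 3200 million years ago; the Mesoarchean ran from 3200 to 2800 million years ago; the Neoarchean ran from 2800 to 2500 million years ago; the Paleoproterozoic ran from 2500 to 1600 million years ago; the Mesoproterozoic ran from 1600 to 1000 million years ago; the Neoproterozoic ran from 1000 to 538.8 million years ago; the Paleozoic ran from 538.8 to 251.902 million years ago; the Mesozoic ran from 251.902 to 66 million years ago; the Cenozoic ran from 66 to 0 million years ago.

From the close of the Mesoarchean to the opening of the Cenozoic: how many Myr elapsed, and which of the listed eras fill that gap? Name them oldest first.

2734 million years; Neoarchean, Paleoproterozoic, Mesoproterozoic, Neoproterozoic, Paleozoic, Mesozoic

End of Mesoarchean = 2800 Ma; start of Cenozoic = 66 Ma.
Gap = 2800 − 66 = 2734 Myr.
Eras wholly inside 2800–66 Ma: Neoarchean (2800–2500), Paleoproterozoic (2500–1600), Mesoproterozoic (1600–1000), Neoproterozoic (1000–538.8), Paleozoic (538.8–251.902), Mesozoic (251.902–66).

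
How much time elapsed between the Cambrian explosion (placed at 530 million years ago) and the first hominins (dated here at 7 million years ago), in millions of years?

530 − 7 = 523 million years.

523 million years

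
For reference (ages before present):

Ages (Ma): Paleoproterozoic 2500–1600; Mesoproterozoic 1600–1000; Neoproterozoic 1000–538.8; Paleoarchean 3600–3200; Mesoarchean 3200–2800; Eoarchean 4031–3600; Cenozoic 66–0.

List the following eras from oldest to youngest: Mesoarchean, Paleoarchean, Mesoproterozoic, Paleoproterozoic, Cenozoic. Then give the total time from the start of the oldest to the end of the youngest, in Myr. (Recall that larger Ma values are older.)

Paleoarchean, Mesoarchean, Paleoproterozoic, Mesoproterozoic, Cenozoic; total span 3600 Myr

Start ages (Ma): Paleoarchean 3600, Mesoarchean 3200, Paleoproterozoic 2500, Mesoproterozoic 1600, Cenozoic 66.
Ordered oldest to youngest: Paleoarchean, Mesoarchean, Paleoproterozoic, Mesoproterozoic, Cenozoic.
Span = 3600 − 0 = 3600 Myr.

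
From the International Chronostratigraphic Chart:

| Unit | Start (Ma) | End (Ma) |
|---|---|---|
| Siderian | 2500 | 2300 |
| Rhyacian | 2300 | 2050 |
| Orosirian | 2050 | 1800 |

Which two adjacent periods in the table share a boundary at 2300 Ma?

The Siderian ends at 2300 Ma and the Rhyacian begins at 2300 Ma, so they share that boundary.

Siderian and Rhyacian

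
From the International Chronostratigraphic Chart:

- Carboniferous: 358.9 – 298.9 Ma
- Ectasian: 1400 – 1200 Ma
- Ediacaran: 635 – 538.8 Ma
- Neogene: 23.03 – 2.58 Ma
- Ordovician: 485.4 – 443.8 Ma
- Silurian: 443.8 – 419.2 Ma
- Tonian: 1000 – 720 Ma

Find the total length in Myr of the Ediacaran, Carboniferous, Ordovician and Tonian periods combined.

Duration is start − end for each: (635 − 538.8) + (358.9 − 298.9) + (485.4 − 443.8) + (1000 − 720).
That is 96.2 + 60 + 41.6 + 280, which totals 477.8 million years.

477.8 million years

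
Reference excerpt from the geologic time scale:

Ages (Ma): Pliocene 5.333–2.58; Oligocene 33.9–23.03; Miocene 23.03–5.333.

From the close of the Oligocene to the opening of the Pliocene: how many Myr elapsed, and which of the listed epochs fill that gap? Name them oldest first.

17.697 million years; Miocene

End of Oligocene = 23.03 Ma; start of Pliocene = 5.333 Ma.
Gap = 23.03 − 5.333 = 17.697 Myr.
Epochs wholly inside 23.03–5.333 Ma: Miocene (23.03–5.333).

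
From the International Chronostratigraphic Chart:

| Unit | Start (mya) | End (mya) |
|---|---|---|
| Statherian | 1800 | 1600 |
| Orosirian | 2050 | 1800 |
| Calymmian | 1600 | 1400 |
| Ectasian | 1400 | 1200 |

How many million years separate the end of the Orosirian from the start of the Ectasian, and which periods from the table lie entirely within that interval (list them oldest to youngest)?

The Orosirian closes at 1800 Ma and the Ectasian opens at 1400 Ma, so the interval is 1800 − 1400 = 400 Myr.
A period fits inside if it starts at or after 1800 Ma and ends at or before 1400 Ma; oldest first that gives Statherian, Calymmian.

400 million years; Statherian, Calymmian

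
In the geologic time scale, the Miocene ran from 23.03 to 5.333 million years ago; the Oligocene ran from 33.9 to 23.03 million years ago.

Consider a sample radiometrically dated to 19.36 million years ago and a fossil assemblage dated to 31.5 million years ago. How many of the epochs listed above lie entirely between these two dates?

0

Checking each listed span, none has both start < 31.5 Ma and end > 19.36 Ma — every epoch straddles one of the two dates or lies outside them — so the count is 0.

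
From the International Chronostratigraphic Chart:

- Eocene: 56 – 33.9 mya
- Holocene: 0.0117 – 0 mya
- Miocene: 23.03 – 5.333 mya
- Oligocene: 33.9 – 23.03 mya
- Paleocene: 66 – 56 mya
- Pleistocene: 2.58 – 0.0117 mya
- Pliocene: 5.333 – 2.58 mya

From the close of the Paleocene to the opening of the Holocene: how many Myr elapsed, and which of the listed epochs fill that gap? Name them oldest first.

55.9883 million years; Eocene, Oligocene, Miocene, Pliocene, Pleistocene

End of Paleocene = 56 Ma; start of Holocene = 0.0117 Ma.
Gap = 56 − 0.0117 = 55.9883 Myr.
Epochs wholly inside 56–0.0117 Ma: Eocene (56–33.9), Oligocene (33.9–23.03), Miocene (23.03–5.333), Pliocene (5.333–2.58), Pleistocene (2.58–0.0117).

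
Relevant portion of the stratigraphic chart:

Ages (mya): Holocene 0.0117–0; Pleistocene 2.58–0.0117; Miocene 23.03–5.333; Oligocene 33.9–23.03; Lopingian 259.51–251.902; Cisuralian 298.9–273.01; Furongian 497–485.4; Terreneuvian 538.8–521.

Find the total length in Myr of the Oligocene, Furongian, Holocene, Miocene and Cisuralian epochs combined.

Each duration: Oligocene = 10.87; Furongian = 11.6; Holocene = 0.0117; Miocene = 17.697; Cisuralian = 25.89.
Sum: 10.87 + 11.6 + 0.0117 + 17.697 + 25.89 = 66.0687 Myr.

66.0687 million years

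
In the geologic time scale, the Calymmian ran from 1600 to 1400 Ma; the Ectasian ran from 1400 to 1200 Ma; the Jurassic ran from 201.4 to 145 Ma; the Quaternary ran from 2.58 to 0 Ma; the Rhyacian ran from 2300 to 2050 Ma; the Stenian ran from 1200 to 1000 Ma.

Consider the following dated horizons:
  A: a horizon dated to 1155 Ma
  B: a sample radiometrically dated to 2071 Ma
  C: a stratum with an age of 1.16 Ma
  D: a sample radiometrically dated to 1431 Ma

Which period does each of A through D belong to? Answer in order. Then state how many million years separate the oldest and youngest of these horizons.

A: 1155 Ma lies in 1200–1000 Ma, so Stenian.
B: 2071 Ma lies in 2300–2050 Ma, so Rhyacian.
C: 1.16 Ma lies in 2.58–0 Ma, so Quaternary.
D: 1431 Ma lies in 1600–1400 Ma, so Calymmian.
Oldest = 2071 Ma, youngest = 1.16 Ma → span 2069.84 Myr.

A — Stenian; B — Rhyacian; C — Quaternary; D — Calymmian; span 2069.84 million years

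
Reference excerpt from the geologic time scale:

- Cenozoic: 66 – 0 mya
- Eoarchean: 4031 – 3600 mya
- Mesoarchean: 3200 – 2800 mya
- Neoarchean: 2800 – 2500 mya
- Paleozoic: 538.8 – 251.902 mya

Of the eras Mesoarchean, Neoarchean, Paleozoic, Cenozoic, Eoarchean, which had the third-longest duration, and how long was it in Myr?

Neoarchean, 300 million years

Start − end for each: Mesoarchean 3200 − 2800 = 400; Neoarchean 2800 − 2500 = 300; Paleozoic 538.8 − 251.902 = 286.898; Cenozoic 66 − 0 = 66; Eoarchean 4031 − 3600 = 431.
Ranking these from longest: Eoarchean > Mesoarchean > Neoarchean > Paleozoic > Cenozoic.
Position 3 in that ranking is Neoarchean, which lasted 300 Myr.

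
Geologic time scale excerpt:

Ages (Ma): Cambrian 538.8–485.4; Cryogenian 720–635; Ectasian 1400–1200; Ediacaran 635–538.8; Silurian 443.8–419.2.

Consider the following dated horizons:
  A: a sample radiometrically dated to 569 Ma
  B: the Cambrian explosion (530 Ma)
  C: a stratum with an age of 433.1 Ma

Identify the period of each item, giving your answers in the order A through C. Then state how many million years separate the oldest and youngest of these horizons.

A — Ediacaran; B — Cambrian; C — Silurian; span 135.9 million years

Match each age against the start–end ranges in the excerpt: A = 569 Ma → Ediacaran (635–538.8); B = 530 Ma → Cambrian (538.8–485.4); C = 433.1 Ma → Silurian (443.8–419.2).
The largest age is 569 Ma and the smallest is 433.1 Ma; their difference is 135.9 Myr.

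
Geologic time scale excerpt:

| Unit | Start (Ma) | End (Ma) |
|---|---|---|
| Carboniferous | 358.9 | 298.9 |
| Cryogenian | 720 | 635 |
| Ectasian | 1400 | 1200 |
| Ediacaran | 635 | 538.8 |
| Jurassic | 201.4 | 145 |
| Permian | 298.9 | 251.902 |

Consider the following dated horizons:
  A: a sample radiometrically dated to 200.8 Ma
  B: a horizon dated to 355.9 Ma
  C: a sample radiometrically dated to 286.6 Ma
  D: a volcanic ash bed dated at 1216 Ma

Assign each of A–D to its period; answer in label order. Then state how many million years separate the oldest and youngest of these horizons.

A — Jurassic; B — Carboniferous; C — Permian; D — Ectasian; span 1015.2 million years

Match each age against the start–end ranges in the excerpt: A = 200.8 Ma → Jurassic (201.4–145); B = 355.9 Ma → Carboniferous (358.9–298.9); C = 286.6 Ma → Permian (298.9–251.902); D = 1216 Ma → Ectasian (1400–1200).
The largest age is 1216 Ma and the smallest is 200.8 Ma; their difference is 1015.2 Myr.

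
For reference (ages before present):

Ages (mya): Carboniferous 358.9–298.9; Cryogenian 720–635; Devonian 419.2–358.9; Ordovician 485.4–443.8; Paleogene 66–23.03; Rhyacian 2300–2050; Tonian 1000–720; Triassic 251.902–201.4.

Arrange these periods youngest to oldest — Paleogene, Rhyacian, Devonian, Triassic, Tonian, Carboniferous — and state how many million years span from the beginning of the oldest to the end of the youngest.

Paleogene → Triassic → Carboniferous → Devonian → Tonian → Rhyacian; total span 2276.97 Myr

Start ages (Ma): Rhyacian 2300, Tonian 1000, Devonian 419.2, Carboniferous 358.9, Triassic 251.902, Paleogene 66.
Ordered youngest to oldest: Paleogene, Triassic, Carboniferous, Devonian, Tonian, Rhyacian.
Span = 2300 − 23.03 = 2276.97 Myr.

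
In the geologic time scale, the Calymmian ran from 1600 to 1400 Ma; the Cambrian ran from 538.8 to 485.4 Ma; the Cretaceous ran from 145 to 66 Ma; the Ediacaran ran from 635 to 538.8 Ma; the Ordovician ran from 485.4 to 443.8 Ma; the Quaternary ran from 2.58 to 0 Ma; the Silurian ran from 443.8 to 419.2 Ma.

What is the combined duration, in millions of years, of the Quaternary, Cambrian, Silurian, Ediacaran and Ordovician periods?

Duration is start − end for each: (2.58 − 0) + (538.8 − 485.4) + (443.8 − 419.2) + (635 − 538.8) + (485.4 − 443.8).
That is 2.58 + 53.4 + 24.6 + 96.2 + 41.6, which totals 218.38 million years.

218.38 million years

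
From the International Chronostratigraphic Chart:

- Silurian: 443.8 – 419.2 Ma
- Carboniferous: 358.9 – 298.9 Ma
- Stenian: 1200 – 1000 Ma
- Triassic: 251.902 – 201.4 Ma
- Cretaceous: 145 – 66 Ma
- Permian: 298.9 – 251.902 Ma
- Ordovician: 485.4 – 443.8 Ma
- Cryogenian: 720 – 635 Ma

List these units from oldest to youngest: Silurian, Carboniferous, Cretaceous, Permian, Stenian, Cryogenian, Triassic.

The oldest of these is Stenian (starts 1200 Ma) and the youngest is Cretaceous (ends 66 Ma).
In between, by decreasing start age: Cryogenian (720), Silurian (443.8), Carboniferous (358.9), Permian (298.9), Triassic (251.902).

Stenian → Cryogenian → Silurian → Carboniferous → Permian → Triassic → Cretaceous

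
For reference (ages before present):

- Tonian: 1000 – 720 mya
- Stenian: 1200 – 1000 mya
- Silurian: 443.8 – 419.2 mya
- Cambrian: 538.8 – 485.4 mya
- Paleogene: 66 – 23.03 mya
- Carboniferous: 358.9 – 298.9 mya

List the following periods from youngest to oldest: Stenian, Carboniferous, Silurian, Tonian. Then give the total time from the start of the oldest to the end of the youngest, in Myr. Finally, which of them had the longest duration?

Start ages (Ma): Stenian 1200, Tonian 1000, Silurian 443.8, Carboniferous 358.9.
Ordered youngest to oldest: Carboniferous, Silurian, Tonian, Stenian.
Span = 1200 − 298.9 = 901.1 Myr.
Durations: Carboniferous 60, Silurian 24.6, Tonian 280, Stenian 200 → longest is Tonian (280 Myr).

Carboniferous → Silurian → Tonian → Stenian; total span 901.1 Myr; longest is Tonian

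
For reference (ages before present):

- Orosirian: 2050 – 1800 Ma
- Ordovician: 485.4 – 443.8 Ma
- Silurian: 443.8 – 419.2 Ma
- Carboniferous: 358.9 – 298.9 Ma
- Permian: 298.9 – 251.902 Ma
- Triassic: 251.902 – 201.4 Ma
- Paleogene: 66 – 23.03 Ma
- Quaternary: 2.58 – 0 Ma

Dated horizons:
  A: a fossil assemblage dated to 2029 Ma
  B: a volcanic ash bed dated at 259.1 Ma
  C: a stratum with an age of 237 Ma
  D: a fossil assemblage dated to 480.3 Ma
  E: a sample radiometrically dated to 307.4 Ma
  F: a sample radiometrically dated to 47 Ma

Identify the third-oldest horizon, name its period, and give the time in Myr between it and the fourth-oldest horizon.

E, in the Carboniferous; 48.3 million years to B

Sorted oldest-first by Ma: A (2029), D (480.3), E (307.4), B (259.1), C (237), F (47).
The third oldest is E at 307.4 Ma, which lies in 358.9–298.9 Ma: the Carboniferous.
The fourth oldest is B at 259.1 Ma; separation = |307.4 − 259.1| = 48.3 Myr.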